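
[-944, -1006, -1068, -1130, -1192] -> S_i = -944 + -62*i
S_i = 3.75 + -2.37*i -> [3.75, 1.38, -0.99, -3.36, -5.73]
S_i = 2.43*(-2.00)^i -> [2.43, -4.86, 9.72, -19.44, 38.88]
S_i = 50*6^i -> [50, 300, 1800, 10800, 64800]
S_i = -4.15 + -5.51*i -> [-4.15, -9.66, -15.17, -20.68, -26.19]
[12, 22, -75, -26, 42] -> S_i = Random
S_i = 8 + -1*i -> [8, 7, 6, 5, 4]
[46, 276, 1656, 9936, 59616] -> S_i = 46*6^i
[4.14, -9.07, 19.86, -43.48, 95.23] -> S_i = 4.14*(-2.19)^i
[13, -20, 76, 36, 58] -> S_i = Random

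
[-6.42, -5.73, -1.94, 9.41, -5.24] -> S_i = Random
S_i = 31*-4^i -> [31, -124, 496, -1984, 7936]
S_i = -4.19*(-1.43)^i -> [-4.19, 5.99, -8.57, 12.25, -17.52]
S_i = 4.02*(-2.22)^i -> [4.02, -8.92, 19.81, -43.98, 97.64]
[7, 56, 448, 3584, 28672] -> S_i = 7*8^i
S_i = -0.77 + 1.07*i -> [-0.77, 0.3, 1.37, 2.44, 3.51]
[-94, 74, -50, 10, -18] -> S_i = Random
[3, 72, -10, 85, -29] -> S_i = Random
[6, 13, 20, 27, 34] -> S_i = 6 + 7*i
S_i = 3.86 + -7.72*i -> [3.86, -3.86, -11.58, -19.3, -27.02]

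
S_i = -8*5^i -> [-8, -40, -200, -1000, -5000]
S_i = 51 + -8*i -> [51, 43, 35, 27, 19]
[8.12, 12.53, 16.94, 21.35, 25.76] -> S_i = 8.12 + 4.41*i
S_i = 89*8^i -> [89, 712, 5696, 45568, 364544]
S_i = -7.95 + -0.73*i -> [-7.95, -8.68, -9.41, -10.14, -10.87]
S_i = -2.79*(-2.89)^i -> [-2.79, 8.06, -23.3, 67.34, -194.62]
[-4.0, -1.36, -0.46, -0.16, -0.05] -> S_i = -4.00*0.34^i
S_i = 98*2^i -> [98, 196, 392, 784, 1568]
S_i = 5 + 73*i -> [5, 78, 151, 224, 297]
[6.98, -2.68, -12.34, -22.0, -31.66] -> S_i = 6.98 + -9.66*i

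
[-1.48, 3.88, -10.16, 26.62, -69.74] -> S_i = -1.48*(-2.62)^i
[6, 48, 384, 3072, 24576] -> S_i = 6*8^i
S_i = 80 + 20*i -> [80, 100, 120, 140, 160]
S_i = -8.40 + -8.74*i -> [-8.4, -17.14, -25.88, -34.62, -43.36]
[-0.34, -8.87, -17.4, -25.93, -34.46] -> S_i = -0.34 + -8.53*i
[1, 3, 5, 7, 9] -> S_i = 1 + 2*i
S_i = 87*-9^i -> [87, -783, 7047, -63423, 570807]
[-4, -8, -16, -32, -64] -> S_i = -4*2^i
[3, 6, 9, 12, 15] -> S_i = 3 + 3*i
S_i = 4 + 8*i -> [4, 12, 20, 28, 36]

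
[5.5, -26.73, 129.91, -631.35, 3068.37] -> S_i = 5.50*(-4.86)^i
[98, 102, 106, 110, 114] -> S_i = 98 + 4*i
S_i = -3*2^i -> [-3, -6, -12, -24, -48]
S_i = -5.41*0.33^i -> [-5.41, -1.79, -0.59, -0.19, -0.06]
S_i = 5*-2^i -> [5, -10, 20, -40, 80]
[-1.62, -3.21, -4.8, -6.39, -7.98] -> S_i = -1.62 + -1.59*i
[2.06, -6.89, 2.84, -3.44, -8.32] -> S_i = Random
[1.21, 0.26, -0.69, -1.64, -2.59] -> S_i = 1.21 + -0.95*i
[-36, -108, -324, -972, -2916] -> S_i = -36*3^i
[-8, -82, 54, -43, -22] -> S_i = Random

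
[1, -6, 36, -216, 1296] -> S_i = 1*-6^i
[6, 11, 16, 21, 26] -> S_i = 6 + 5*i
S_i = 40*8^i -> [40, 320, 2560, 20480, 163840]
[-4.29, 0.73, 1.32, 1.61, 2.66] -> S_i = Random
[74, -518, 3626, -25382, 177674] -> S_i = 74*-7^i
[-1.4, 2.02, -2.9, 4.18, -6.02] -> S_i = -1.40*(-1.44)^i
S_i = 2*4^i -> [2, 8, 32, 128, 512]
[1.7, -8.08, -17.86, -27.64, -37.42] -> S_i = 1.70 + -9.78*i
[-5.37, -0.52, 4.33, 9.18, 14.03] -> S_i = -5.37 + 4.85*i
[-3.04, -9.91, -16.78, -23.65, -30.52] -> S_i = -3.04 + -6.87*i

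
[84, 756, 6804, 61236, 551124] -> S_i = 84*9^i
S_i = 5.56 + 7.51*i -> [5.56, 13.07, 20.58, 28.09, 35.6]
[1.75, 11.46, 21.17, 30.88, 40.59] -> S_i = 1.75 + 9.71*i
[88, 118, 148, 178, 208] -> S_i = 88 + 30*i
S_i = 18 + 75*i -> [18, 93, 168, 243, 318]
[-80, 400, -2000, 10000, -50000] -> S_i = -80*-5^i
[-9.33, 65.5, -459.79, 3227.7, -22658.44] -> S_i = -9.33*(-7.02)^i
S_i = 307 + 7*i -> [307, 314, 321, 328, 335]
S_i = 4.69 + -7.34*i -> [4.69, -2.65, -9.99, -17.33, -24.67]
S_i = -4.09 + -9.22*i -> [-4.09, -13.31, -22.53, -31.75, -40.97]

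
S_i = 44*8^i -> [44, 352, 2816, 22528, 180224]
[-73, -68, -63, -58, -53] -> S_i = -73 + 5*i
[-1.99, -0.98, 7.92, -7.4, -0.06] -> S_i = Random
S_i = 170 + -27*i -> [170, 143, 116, 89, 62]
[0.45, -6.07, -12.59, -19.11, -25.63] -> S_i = 0.45 + -6.52*i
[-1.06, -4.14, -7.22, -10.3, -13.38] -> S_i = -1.06 + -3.08*i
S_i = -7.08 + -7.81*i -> [-7.08, -14.89, -22.7, -30.51, -38.32]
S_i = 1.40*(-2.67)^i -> [1.4, -3.74, 9.98, -26.65, 71.15]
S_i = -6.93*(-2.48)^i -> [-6.93, 17.19, -42.62, 105.7, -262.14]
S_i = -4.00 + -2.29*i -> [-4.0, -6.29, -8.58, -10.87, -13.16]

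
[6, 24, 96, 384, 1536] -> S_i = 6*4^i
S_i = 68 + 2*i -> [68, 70, 72, 74, 76]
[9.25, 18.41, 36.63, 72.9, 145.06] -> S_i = 9.25*1.99^i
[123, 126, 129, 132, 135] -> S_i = 123 + 3*i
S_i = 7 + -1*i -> [7, 6, 5, 4, 3]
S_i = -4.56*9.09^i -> [-4.56, -41.45, -376.78, -3424.97, -31132.96]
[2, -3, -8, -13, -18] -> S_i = 2 + -5*i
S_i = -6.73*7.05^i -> [-6.73, -47.45, -334.5, -2358.21, -16625.38]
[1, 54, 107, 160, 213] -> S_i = 1 + 53*i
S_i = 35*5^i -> [35, 175, 875, 4375, 21875]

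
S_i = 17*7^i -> [17, 119, 833, 5831, 40817]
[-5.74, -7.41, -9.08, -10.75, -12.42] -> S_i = -5.74 + -1.67*i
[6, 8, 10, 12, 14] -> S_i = 6 + 2*i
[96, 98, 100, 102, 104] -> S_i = 96 + 2*i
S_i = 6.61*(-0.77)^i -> [6.61, -5.09, 3.92, -3.02, 2.32]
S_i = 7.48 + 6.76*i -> [7.48, 14.24, 21.0, 27.76, 34.52]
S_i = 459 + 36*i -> [459, 495, 531, 567, 603]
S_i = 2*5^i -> [2, 10, 50, 250, 1250]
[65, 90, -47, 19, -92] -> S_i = Random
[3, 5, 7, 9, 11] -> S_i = 3 + 2*i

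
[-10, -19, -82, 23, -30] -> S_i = Random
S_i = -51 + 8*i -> [-51, -43, -35, -27, -19]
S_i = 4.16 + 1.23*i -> [4.16, 5.39, 6.62, 7.85, 9.08]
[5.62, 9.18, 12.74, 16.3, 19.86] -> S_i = 5.62 + 3.56*i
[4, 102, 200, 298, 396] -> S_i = 4 + 98*i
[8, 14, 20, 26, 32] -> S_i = 8 + 6*i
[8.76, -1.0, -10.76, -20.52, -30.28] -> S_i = 8.76 + -9.76*i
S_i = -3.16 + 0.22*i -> [-3.16, -2.94, -2.72, -2.5, -2.28]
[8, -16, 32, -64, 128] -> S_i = 8*-2^i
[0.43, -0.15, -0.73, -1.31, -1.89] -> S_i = 0.43 + -0.58*i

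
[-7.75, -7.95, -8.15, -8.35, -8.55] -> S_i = -7.75 + -0.20*i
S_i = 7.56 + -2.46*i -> [7.56, 5.1, 2.64, 0.18, -2.28]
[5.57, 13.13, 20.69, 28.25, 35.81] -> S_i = 5.57 + 7.56*i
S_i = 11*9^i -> [11, 99, 891, 8019, 72171]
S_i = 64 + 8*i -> [64, 72, 80, 88, 96]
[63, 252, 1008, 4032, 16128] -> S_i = 63*4^i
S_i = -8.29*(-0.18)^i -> [-8.29, 1.49, -0.27, 0.05, -0.01]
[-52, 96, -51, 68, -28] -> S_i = Random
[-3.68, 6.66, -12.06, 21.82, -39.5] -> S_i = -3.68*(-1.81)^i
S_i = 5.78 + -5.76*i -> [5.78, 0.02, -5.74, -11.5, -17.26]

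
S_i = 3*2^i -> [3, 6, 12, 24, 48]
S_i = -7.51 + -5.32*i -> [-7.51, -12.83, -18.15, -23.47, -28.79]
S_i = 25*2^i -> [25, 50, 100, 200, 400]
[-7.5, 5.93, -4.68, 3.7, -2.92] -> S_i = -7.50*(-0.79)^i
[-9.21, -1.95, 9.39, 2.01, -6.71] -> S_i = Random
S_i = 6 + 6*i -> [6, 12, 18, 24, 30]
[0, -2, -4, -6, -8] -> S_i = 0 + -2*i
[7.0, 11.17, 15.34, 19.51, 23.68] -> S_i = 7.00 + 4.17*i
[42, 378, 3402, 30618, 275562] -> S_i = 42*9^i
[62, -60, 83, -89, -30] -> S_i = Random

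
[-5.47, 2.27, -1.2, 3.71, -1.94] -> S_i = Random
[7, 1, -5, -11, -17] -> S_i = 7 + -6*i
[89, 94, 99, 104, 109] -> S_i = 89 + 5*i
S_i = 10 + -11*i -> [10, -1, -12, -23, -34]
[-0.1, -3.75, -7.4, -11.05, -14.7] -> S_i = -0.10 + -3.65*i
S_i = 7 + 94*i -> [7, 101, 195, 289, 383]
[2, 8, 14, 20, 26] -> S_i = 2 + 6*i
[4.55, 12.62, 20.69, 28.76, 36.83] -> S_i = 4.55 + 8.07*i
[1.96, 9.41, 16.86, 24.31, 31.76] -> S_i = 1.96 + 7.45*i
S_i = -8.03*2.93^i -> [-8.03, -23.53, -68.94, -201.98, -591.82]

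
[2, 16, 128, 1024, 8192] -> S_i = 2*8^i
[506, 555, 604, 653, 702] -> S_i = 506 + 49*i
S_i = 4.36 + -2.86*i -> [4.36, 1.5, -1.36, -4.22, -7.08]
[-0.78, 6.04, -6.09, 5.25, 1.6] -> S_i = Random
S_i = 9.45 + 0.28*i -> [9.45, 9.73, 10.01, 10.29, 10.57]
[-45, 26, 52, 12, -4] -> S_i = Random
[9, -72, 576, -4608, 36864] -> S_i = 9*-8^i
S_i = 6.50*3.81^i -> [6.5, 24.76, 94.35, 359.49, 1369.66]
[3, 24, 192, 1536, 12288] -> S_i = 3*8^i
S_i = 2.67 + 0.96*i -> [2.67, 3.63, 4.59, 5.55, 6.51]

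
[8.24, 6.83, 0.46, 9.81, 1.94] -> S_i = Random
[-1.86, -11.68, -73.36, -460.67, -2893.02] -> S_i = -1.86*6.28^i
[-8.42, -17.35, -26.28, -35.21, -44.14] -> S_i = -8.42 + -8.93*i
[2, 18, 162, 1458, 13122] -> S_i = 2*9^i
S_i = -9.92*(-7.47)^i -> [-9.92, 74.1, -553.54, 4134.98, -30888.31]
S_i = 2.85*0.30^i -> [2.85, 0.86, 0.26, 0.08, 0.02]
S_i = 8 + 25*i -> [8, 33, 58, 83, 108]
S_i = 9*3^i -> [9, 27, 81, 243, 729]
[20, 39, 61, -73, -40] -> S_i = Random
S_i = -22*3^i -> [-22, -66, -198, -594, -1782]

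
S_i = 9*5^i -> [9, 45, 225, 1125, 5625]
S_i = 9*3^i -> [9, 27, 81, 243, 729]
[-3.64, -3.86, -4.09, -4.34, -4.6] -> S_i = -3.64*1.06^i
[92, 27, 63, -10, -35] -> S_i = Random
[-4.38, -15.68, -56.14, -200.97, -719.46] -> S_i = -4.38*3.58^i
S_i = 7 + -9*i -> [7, -2, -11, -20, -29]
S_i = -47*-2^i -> [-47, 94, -188, 376, -752]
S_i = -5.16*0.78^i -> [-5.16, -4.02, -3.14, -2.45, -1.91]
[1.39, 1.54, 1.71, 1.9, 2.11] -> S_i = 1.39*1.11^i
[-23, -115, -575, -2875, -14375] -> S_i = -23*5^i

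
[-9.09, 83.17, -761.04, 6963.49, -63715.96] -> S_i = -9.09*(-9.15)^i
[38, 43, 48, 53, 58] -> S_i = 38 + 5*i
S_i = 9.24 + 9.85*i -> [9.24, 19.09, 28.94, 38.79, 48.64]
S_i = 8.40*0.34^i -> [8.4, 2.86, 0.97, 0.33, 0.11]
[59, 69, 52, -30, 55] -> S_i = Random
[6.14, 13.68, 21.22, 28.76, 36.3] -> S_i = 6.14 + 7.54*i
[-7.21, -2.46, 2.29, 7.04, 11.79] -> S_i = -7.21 + 4.75*i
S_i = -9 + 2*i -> [-9, -7, -5, -3, -1]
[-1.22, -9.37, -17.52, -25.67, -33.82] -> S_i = -1.22 + -8.15*i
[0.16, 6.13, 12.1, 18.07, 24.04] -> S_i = 0.16 + 5.97*i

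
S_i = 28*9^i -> [28, 252, 2268, 20412, 183708]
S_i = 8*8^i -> [8, 64, 512, 4096, 32768]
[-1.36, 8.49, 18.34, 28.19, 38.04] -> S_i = -1.36 + 9.85*i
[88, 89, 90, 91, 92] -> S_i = 88 + 1*i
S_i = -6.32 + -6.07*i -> [-6.32, -12.39, -18.46, -24.53, -30.6]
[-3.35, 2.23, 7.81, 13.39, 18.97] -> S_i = -3.35 + 5.58*i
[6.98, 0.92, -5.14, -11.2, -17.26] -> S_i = 6.98 + -6.06*i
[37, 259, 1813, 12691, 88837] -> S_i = 37*7^i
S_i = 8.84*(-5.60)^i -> [8.84, -49.5, 277.22, -1552.45, 8693.69]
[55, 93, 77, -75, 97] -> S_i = Random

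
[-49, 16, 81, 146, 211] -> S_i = -49 + 65*i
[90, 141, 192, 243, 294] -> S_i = 90 + 51*i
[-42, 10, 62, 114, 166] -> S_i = -42 + 52*i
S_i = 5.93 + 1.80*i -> [5.93, 7.73, 9.53, 11.33, 13.13]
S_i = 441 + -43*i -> [441, 398, 355, 312, 269]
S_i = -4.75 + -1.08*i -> [-4.75, -5.83, -6.91, -7.99, -9.07]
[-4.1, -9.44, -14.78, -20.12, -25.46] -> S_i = -4.10 + -5.34*i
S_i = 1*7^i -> [1, 7, 49, 343, 2401]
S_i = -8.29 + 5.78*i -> [-8.29, -2.51, 3.27, 9.05, 14.83]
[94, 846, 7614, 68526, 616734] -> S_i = 94*9^i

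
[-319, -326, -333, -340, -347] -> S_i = -319 + -7*i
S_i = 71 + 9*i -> [71, 80, 89, 98, 107]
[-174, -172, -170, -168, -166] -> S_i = -174 + 2*i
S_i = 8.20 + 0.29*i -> [8.2, 8.49, 8.78, 9.07, 9.36]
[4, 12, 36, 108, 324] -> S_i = 4*3^i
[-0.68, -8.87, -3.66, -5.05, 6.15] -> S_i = Random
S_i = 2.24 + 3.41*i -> [2.24, 5.65, 9.06, 12.47, 15.88]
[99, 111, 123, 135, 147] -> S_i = 99 + 12*i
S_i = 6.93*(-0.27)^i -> [6.93, -1.87, 0.51, -0.14, 0.04]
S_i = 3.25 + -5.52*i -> [3.25, -2.27, -7.79, -13.31, -18.83]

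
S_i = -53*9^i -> [-53, -477, -4293, -38637, -347733]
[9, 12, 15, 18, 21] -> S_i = 9 + 3*i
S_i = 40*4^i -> [40, 160, 640, 2560, 10240]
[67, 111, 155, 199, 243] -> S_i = 67 + 44*i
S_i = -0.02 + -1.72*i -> [-0.02, -1.74, -3.46, -5.18, -6.9]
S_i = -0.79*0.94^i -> [-0.79, -0.74, -0.7, -0.66, -0.62]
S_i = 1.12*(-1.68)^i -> [1.12, -1.88, 3.16, -5.31, 8.92]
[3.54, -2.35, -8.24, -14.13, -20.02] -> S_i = 3.54 + -5.89*i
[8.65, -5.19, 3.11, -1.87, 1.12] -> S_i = 8.65*(-0.60)^i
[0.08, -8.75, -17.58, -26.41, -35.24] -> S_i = 0.08 + -8.83*i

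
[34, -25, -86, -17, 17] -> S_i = Random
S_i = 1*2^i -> [1, 2, 4, 8, 16]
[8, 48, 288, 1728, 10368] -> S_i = 8*6^i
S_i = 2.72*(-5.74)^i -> [2.72, -15.61, 89.62, -514.4, 2952.68]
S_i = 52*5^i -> [52, 260, 1300, 6500, 32500]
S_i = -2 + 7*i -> [-2, 5, 12, 19, 26]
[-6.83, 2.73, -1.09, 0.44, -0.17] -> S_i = -6.83*(-0.40)^i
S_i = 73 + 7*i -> [73, 80, 87, 94, 101]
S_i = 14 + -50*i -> [14, -36, -86, -136, -186]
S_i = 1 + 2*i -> [1, 3, 5, 7, 9]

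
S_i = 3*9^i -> [3, 27, 243, 2187, 19683]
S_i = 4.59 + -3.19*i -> [4.59, 1.4, -1.79, -4.98, -8.17]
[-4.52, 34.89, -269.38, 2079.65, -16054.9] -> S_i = -4.52*(-7.72)^i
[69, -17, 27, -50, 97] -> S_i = Random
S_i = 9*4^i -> [9, 36, 144, 576, 2304]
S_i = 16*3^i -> [16, 48, 144, 432, 1296]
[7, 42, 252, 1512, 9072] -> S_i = 7*6^i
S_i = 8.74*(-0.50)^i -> [8.74, -4.37, 2.18, -1.09, 0.55]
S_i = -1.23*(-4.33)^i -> [-1.23, 5.33, -23.06, 99.85, -432.37]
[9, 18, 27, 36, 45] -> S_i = 9 + 9*i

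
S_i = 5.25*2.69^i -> [5.25, 14.12, 37.99, 102.19, 274.9]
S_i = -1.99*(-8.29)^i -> [-1.99, 16.5, -136.76, 1133.75, -9398.77]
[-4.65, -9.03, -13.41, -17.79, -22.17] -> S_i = -4.65 + -4.38*i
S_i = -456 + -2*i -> [-456, -458, -460, -462, -464]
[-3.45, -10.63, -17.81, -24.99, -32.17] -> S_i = -3.45 + -7.18*i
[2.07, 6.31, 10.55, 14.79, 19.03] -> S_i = 2.07 + 4.24*i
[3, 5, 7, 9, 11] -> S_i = 3 + 2*i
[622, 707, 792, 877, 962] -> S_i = 622 + 85*i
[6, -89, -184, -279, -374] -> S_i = 6 + -95*i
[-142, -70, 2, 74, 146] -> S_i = -142 + 72*i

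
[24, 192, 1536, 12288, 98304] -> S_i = 24*8^i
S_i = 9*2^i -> [9, 18, 36, 72, 144]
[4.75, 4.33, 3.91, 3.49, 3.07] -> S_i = 4.75 + -0.42*i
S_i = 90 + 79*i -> [90, 169, 248, 327, 406]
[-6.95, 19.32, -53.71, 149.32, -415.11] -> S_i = -6.95*(-2.78)^i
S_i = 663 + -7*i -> [663, 656, 649, 642, 635]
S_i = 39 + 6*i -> [39, 45, 51, 57, 63]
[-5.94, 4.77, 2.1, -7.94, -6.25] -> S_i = Random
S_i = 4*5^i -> [4, 20, 100, 500, 2500]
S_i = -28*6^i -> [-28, -168, -1008, -6048, -36288]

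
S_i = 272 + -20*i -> [272, 252, 232, 212, 192]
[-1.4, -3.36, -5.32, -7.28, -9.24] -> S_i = -1.40 + -1.96*i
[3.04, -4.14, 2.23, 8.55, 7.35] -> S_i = Random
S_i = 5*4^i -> [5, 20, 80, 320, 1280]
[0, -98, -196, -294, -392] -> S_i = 0 + -98*i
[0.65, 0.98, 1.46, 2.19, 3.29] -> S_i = 0.65*1.50^i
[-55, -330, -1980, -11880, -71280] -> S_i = -55*6^i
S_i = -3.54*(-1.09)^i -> [-3.54, 3.86, -4.21, 4.58, -5.0]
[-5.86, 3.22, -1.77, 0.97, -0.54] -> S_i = -5.86*(-0.55)^i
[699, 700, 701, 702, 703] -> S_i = 699 + 1*i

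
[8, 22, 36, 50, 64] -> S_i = 8 + 14*i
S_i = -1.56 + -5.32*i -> [-1.56, -6.88, -12.2, -17.52, -22.84]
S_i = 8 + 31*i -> [8, 39, 70, 101, 132]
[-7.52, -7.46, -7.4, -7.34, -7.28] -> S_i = -7.52 + 0.06*i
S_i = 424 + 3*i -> [424, 427, 430, 433, 436]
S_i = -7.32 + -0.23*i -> [-7.32, -7.55, -7.78, -8.01, -8.24]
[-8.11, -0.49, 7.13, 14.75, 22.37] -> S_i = -8.11 + 7.62*i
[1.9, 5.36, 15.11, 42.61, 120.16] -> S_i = 1.90*2.82^i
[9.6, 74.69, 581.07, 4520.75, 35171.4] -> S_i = 9.60*7.78^i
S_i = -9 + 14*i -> [-9, 5, 19, 33, 47]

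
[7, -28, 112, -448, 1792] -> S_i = 7*-4^i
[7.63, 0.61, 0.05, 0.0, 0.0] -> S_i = 7.63*0.08^i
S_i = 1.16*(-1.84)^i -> [1.16, -2.13, 3.93, -7.23, 13.3]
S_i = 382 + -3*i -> [382, 379, 376, 373, 370]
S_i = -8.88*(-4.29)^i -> [-8.88, 38.1, -163.43, 701.11, -3007.75]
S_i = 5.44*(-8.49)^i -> [5.44, -46.19, 392.12, -3329.06, 28263.74]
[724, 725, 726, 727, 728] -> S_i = 724 + 1*i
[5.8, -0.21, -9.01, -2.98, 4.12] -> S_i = Random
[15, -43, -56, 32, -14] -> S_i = Random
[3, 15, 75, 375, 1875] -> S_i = 3*5^i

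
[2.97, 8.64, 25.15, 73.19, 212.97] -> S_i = 2.97*2.91^i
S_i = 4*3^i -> [4, 12, 36, 108, 324]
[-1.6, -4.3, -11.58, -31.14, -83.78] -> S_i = -1.60*2.69^i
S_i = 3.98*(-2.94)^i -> [3.98, -11.7, 34.4, -101.14, 297.35]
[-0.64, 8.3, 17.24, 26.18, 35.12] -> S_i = -0.64 + 8.94*i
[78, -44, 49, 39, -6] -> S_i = Random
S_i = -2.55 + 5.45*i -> [-2.55, 2.9, 8.35, 13.8, 19.25]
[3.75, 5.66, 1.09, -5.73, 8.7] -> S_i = Random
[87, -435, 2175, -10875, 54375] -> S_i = 87*-5^i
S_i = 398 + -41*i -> [398, 357, 316, 275, 234]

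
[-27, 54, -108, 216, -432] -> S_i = -27*-2^i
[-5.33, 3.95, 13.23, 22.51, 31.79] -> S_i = -5.33 + 9.28*i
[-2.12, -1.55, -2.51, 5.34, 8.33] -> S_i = Random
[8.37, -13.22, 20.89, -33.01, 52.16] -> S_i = 8.37*(-1.58)^i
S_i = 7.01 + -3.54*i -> [7.01, 3.47, -0.07, -3.61, -7.15]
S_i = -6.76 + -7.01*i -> [-6.76, -13.77, -20.78, -27.79, -34.8]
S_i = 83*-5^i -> [83, -415, 2075, -10375, 51875]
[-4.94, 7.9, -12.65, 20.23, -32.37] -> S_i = -4.94*(-1.60)^i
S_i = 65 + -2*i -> [65, 63, 61, 59, 57]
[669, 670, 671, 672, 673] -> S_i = 669 + 1*i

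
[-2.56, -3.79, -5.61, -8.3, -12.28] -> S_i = -2.56*1.48^i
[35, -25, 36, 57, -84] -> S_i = Random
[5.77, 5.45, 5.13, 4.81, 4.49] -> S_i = 5.77 + -0.32*i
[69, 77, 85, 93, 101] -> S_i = 69 + 8*i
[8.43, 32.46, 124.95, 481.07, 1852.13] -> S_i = 8.43*3.85^i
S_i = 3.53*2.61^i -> [3.53, 9.21, 24.05, 62.76, 163.81]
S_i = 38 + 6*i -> [38, 44, 50, 56, 62]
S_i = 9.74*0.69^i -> [9.74, 6.72, 4.64, 3.2, 2.21]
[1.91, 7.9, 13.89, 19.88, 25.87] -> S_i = 1.91 + 5.99*i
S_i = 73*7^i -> [73, 511, 3577, 25039, 175273]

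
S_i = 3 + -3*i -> [3, 0, -3, -6, -9]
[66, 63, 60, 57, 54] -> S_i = 66 + -3*i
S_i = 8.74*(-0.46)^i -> [8.74, -4.02, 1.85, -0.85, 0.39]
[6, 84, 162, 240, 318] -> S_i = 6 + 78*i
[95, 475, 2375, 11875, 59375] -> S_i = 95*5^i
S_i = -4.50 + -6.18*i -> [-4.5, -10.68, -16.86, -23.04, -29.22]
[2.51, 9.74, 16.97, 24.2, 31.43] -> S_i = 2.51 + 7.23*i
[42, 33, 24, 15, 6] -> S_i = 42 + -9*i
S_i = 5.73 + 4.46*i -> [5.73, 10.19, 14.65, 19.11, 23.57]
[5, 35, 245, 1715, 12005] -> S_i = 5*7^i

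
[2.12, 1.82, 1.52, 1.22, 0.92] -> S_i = 2.12 + -0.30*i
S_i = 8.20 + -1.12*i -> [8.2, 7.08, 5.96, 4.84, 3.72]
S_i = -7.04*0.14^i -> [-7.04, -0.99, -0.14, -0.02, -0.0]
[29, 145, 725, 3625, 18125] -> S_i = 29*5^i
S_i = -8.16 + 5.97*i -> [-8.16, -2.19, 3.78, 9.75, 15.72]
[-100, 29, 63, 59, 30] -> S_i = Random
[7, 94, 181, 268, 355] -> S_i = 7 + 87*i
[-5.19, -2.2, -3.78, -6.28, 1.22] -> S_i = Random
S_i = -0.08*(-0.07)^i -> [-0.08, 0.01, -0.0, 0.0, -0.0]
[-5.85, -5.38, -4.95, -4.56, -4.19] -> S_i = -5.85*0.92^i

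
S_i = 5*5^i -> [5, 25, 125, 625, 3125]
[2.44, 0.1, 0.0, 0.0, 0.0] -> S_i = 2.44*0.04^i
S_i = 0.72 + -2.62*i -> [0.72, -1.9, -4.52, -7.14, -9.76]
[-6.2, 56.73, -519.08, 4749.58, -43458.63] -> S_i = -6.20*(-9.15)^i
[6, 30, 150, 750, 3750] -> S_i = 6*5^i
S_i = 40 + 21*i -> [40, 61, 82, 103, 124]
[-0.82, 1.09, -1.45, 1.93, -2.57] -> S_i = -0.82*(-1.33)^i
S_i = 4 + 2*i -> [4, 6, 8, 10, 12]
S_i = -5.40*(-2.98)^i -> [-5.4, 16.09, -47.95, 142.9, -425.85]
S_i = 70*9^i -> [70, 630, 5670, 51030, 459270]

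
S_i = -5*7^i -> [-5, -35, -245, -1715, -12005]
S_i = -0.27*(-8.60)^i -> [-0.27, 2.32, -19.97, 171.74, -1476.92]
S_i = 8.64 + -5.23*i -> [8.64, 3.41, -1.82, -7.05, -12.28]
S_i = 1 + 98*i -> [1, 99, 197, 295, 393]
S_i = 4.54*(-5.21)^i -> [4.54, -23.65, 123.23, -642.05, 3345.08]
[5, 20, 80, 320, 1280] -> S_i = 5*4^i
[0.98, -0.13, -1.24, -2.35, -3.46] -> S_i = 0.98 + -1.11*i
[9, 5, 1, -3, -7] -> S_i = 9 + -4*i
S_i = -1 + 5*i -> [-1, 4, 9, 14, 19]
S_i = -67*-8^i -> [-67, 536, -4288, 34304, -274432]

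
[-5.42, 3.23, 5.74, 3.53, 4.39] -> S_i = Random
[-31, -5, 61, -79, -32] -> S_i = Random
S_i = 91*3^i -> [91, 273, 819, 2457, 7371]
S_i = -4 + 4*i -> [-4, 0, 4, 8, 12]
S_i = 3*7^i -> [3, 21, 147, 1029, 7203]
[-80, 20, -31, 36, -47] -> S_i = Random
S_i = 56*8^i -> [56, 448, 3584, 28672, 229376]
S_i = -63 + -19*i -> [-63, -82, -101, -120, -139]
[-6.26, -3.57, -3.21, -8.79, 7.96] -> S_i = Random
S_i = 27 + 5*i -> [27, 32, 37, 42, 47]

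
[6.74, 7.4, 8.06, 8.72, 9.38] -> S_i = 6.74 + 0.66*i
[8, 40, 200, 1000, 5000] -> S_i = 8*5^i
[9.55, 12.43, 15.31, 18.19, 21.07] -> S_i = 9.55 + 2.88*i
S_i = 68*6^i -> [68, 408, 2448, 14688, 88128]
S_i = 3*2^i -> [3, 6, 12, 24, 48]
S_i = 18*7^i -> [18, 126, 882, 6174, 43218]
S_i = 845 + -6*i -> [845, 839, 833, 827, 821]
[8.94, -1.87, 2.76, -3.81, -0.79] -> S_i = Random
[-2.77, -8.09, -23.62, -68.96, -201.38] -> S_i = -2.77*2.92^i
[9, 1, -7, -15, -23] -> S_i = 9 + -8*i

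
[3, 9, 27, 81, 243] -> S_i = 3*3^i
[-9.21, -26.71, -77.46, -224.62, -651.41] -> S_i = -9.21*2.90^i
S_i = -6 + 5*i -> [-6, -1, 4, 9, 14]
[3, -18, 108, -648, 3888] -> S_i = 3*-6^i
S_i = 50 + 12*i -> [50, 62, 74, 86, 98]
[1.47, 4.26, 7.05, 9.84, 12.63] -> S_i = 1.47 + 2.79*i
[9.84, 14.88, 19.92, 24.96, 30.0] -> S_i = 9.84 + 5.04*i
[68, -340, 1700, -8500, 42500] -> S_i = 68*-5^i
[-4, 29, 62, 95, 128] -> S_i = -4 + 33*i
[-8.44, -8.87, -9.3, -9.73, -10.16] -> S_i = -8.44 + -0.43*i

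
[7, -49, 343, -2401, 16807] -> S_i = 7*-7^i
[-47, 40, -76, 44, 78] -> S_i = Random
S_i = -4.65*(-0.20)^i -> [-4.65, 0.93, -0.19, 0.04, -0.01]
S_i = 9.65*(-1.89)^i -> [9.65, -18.24, 34.47, -65.15, 123.13]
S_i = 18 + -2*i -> [18, 16, 14, 12, 10]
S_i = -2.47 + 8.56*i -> [-2.47, 6.09, 14.65, 23.21, 31.77]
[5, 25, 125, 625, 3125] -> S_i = 5*5^i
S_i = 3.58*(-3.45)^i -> [3.58, -12.35, 42.61, -147.01, 507.18]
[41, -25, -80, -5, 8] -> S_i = Random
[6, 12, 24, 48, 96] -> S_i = 6*2^i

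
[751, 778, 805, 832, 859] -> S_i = 751 + 27*i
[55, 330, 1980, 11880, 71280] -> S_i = 55*6^i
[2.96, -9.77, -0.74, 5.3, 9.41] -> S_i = Random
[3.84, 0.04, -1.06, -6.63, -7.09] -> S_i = Random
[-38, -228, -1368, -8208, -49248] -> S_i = -38*6^i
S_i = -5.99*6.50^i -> [-5.99, -38.94, -253.08, -1645.0, -10692.52]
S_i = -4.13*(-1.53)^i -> [-4.13, 6.32, -9.67, 14.79, -22.63]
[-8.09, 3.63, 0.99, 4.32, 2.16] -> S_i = Random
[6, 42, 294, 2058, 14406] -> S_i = 6*7^i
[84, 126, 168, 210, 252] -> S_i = 84 + 42*i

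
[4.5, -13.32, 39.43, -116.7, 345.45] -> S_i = 4.50*(-2.96)^i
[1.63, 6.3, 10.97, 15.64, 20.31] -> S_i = 1.63 + 4.67*i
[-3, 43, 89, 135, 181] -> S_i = -3 + 46*i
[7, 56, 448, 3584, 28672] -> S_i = 7*8^i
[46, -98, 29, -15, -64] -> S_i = Random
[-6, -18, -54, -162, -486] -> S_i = -6*3^i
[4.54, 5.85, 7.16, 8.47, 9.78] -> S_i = 4.54 + 1.31*i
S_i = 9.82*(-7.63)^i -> [9.82, -74.93, 571.69, -4361.99, 33282.02]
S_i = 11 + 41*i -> [11, 52, 93, 134, 175]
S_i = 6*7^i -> [6, 42, 294, 2058, 14406]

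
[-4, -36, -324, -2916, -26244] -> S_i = -4*9^i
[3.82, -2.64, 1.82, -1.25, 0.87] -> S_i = 3.82*(-0.69)^i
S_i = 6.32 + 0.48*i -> [6.32, 6.8, 7.28, 7.76, 8.24]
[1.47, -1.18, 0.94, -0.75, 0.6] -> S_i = 1.47*(-0.80)^i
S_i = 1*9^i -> [1, 9, 81, 729, 6561]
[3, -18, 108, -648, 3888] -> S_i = 3*-6^i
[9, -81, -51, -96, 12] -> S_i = Random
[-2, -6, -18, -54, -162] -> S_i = -2*3^i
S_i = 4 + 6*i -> [4, 10, 16, 22, 28]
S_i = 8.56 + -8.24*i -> [8.56, 0.32, -7.92, -16.16, -24.4]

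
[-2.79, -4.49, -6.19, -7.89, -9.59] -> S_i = -2.79 + -1.70*i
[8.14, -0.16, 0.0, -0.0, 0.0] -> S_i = 8.14*(-0.02)^i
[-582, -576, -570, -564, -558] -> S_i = -582 + 6*i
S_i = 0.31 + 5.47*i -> [0.31, 5.78, 11.25, 16.72, 22.19]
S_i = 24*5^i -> [24, 120, 600, 3000, 15000]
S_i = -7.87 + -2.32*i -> [-7.87, -10.19, -12.51, -14.83, -17.15]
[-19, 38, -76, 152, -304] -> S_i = -19*-2^i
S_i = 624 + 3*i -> [624, 627, 630, 633, 636]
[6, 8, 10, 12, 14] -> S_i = 6 + 2*i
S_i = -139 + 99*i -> [-139, -40, 59, 158, 257]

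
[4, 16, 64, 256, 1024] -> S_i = 4*4^i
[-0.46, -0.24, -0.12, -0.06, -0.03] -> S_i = -0.46*0.52^i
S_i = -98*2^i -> [-98, -196, -392, -784, -1568]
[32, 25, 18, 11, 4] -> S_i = 32 + -7*i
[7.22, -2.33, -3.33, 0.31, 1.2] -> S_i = Random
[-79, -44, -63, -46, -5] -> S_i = Random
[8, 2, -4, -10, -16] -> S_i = 8 + -6*i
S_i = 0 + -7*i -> [0, -7, -14, -21, -28]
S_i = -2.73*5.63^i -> [-2.73, -15.37, -86.53, -487.18, -2742.81]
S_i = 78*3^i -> [78, 234, 702, 2106, 6318]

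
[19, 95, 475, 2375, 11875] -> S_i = 19*5^i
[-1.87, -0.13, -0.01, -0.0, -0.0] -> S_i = -1.87*0.07^i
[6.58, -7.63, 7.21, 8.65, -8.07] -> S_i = Random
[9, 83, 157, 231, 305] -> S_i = 9 + 74*i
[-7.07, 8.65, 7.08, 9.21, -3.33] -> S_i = Random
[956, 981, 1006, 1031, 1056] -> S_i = 956 + 25*i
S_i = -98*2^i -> [-98, -196, -392, -784, -1568]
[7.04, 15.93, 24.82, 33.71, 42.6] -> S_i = 7.04 + 8.89*i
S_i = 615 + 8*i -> [615, 623, 631, 639, 647]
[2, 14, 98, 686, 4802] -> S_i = 2*7^i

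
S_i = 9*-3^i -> [9, -27, 81, -243, 729]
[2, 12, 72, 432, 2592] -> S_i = 2*6^i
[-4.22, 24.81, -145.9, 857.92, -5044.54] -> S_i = -4.22*(-5.88)^i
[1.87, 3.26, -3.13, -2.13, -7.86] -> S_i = Random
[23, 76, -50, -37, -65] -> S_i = Random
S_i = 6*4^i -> [6, 24, 96, 384, 1536]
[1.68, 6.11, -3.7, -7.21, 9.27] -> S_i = Random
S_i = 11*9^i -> [11, 99, 891, 8019, 72171]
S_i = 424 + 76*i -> [424, 500, 576, 652, 728]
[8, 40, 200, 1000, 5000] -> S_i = 8*5^i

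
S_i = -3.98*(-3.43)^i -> [-3.98, 13.65, -46.82, 160.61, -550.88]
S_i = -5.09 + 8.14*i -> [-5.09, 3.05, 11.19, 19.33, 27.47]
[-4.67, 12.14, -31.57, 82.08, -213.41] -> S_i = -4.67*(-2.60)^i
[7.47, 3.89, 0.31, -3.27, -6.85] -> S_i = 7.47 + -3.58*i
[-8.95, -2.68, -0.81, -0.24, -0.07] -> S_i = -8.95*0.30^i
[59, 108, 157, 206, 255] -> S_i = 59 + 49*i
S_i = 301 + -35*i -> [301, 266, 231, 196, 161]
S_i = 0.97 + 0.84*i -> [0.97, 1.81, 2.65, 3.49, 4.33]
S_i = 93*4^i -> [93, 372, 1488, 5952, 23808]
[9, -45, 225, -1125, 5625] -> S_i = 9*-5^i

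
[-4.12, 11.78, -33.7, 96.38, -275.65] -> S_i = -4.12*(-2.86)^i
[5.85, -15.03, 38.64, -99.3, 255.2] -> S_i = 5.85*(-2.57)^i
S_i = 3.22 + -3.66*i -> [3.22, -0.44, -4.1, -7.76, -11.42]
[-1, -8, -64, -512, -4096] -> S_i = -1*8^i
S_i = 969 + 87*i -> [969, 1056, 1143, 1230, 1317]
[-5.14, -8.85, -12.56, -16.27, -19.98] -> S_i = -5.14 + -3.71*i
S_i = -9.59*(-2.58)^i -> [-9.59, 24.74, -63.83, 164.69, -424.91]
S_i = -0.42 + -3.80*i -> [-0.42, -4.22, -8.02, -11.82, -15.62]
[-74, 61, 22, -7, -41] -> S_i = Random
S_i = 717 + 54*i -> [717, 771, 825, 879, 933]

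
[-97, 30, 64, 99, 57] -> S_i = Random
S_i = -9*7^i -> [-9, -63, -441, -3087, -21609]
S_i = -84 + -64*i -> [-84, -148, -212, -276, -340]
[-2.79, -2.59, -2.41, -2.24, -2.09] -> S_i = -2.79*0.93^i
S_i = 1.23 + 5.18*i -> [1.23, 6.41, 11.59, 16.77, 21.95]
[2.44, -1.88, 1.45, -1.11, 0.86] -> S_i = 2.44*(-0.77)^i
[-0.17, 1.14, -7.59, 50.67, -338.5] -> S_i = -0.17*(-6.68)^i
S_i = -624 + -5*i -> [-624, -629, -634, -639, -644]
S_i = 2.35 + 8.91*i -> [2.35, 11.26, 20.17, 29.08, 37.99]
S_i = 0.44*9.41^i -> [0.44, 4.14, 38.96, 366.62, 3449.94]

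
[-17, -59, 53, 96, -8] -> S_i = Random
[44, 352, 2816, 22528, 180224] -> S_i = 44*8^i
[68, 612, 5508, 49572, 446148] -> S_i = 68*9^i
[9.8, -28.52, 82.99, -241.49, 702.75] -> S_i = 9.80*(-2.91)^i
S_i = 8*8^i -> [8, 64, 512, 4096, 32768]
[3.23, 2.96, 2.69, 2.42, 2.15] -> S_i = 3.23 + -0.27*i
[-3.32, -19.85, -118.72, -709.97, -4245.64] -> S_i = -3.32*5.98^i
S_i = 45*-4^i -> [45, -180, 720, -2880, 11520]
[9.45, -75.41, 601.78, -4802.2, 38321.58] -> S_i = 9.45*(-7.98)^i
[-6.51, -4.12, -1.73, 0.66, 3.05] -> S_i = -6.51 + 2.39*i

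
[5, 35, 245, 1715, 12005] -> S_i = 5*7^i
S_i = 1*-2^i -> [1, -2, 4, -8, 16]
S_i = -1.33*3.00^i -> [-1.33, -3.99, -11.97, -35.91, -107.73]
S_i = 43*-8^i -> [43, -344, 2752, -22016, 176128]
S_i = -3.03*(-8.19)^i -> [-3.03, 24.82, -203.24, 1664.54, -13632.59]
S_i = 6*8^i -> [6, 48, 384, 3072, 24576]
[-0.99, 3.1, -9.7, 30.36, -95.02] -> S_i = -0.99*(-3.13)^i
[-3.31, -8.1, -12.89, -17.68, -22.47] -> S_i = -3.31 + -4.79*i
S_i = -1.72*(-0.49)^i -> [-1.72, 0.84, -0.41, 0.2, -0.1]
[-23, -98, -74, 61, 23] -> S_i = Random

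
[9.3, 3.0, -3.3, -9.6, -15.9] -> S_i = 9.30 + -6.30*i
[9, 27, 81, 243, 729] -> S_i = 9*3^i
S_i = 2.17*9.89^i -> [2.17, 21.46, 212.25, 2099.17, 20760.84]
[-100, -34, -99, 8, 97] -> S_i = Random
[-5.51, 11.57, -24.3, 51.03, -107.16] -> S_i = -5.51*(-2.10)^i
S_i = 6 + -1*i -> [6, 5, 4, 3, 2]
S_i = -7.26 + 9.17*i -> [-7.26, 1.91, 11.08, 20.25, 29.42]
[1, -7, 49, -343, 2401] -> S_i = 1*-7^i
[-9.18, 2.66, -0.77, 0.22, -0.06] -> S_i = -9.18*(-0.29)^i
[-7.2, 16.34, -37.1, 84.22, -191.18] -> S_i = -7.20*(-2.27)^i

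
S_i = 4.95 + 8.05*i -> [4.95, 13.0, 21.05, 29.1, 37.15]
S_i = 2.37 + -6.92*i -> [2.37, -4.55, -11.47, -18.39, -25.31]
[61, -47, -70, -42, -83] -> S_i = Random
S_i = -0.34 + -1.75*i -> [-0.34, -2.09, -3.84, -5.59, -7.34]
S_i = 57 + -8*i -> [57, 49, 41, 33, 25]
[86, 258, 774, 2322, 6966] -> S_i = 86*3^i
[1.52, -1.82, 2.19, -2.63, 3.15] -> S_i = 1.52*(-1.20)^i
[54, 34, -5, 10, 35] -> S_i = Random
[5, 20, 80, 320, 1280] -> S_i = 5*4^i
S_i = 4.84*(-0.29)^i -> [4.84, -1.4, 0.41, -0.12, 0.03]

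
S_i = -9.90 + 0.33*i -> [-9.9, -9.57, -9.24, -8.91, -8.58]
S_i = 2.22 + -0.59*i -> [2.22, 1.63, 1.04, 0.45, -0.14]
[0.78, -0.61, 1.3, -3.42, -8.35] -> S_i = Random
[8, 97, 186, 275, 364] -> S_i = 8 + 89*i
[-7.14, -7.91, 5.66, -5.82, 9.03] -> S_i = Random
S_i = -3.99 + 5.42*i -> [-3.99, 1.43, 6.85, 12.27, 17.69]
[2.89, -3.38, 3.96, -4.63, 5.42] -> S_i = 2.89*(-1.17)^i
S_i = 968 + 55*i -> [968, 1023, 1078, 1133, 1188]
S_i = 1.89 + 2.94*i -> [1.89, 4.83, 7.77, 10.71, 13.65]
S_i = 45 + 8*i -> [45, 53, 61, 69, 77]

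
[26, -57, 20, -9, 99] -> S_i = Random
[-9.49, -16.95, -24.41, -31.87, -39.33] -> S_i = -9.49 + -7.46*i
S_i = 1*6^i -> [1, 6, 36, 216, 1296]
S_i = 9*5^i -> [9, 45, 225, 1125, 5625]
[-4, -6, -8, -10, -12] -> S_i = -4 + -2*i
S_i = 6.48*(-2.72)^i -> [6.48, -17.63, 47.94, -130.4, 354.69]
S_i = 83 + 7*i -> [83, 90, 97, 104, 111]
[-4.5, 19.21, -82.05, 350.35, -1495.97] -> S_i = -4.50*(-4.27)^i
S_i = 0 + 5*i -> [0, 5, 10, 15, 20]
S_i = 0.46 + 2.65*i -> [0.46, 3.11, 5.76, 8.41, 11.06]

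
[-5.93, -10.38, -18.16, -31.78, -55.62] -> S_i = -5.93*1.75^i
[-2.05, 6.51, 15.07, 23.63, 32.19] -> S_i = -2.05 + 8.56*i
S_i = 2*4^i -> [2, 8, 32, 128, 512]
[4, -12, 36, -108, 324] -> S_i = 4*-3^i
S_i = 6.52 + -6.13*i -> [6.52, 0.39, -5.74, -11.87, -18.0]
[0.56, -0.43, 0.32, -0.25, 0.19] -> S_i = 0.56*(-0.76)^i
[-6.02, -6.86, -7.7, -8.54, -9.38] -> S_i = -6.02 + -0.84*i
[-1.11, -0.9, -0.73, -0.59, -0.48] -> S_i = -1.11*0.81^i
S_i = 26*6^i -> [26, 156, 936, 5616, 33696]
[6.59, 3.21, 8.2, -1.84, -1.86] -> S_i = Random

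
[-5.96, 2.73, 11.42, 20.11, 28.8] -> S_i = -5.96 + 8.69*i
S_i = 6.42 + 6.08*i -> [6.42, 12.5, 18.58, 24.66, 30.74]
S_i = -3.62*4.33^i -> [-3.62, -15.67, -67.87, -293.88, -1272.51]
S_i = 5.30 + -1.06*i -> [5.3, 4.24, 3.18, 2.12, 1.06]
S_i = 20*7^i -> [20, 140, 980, 6860, 48020]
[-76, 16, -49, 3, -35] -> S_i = Random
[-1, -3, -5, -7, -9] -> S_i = -1 + -2*i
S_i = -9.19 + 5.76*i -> [-9.19, -3.43, 2.33, 8.09, 13.85]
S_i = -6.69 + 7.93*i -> [-6.69, 1.24, 9.17, 17.1, 25.03]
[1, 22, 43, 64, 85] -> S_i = 1 + 21*i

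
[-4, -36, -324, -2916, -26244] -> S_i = -4*9^i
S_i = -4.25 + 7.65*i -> [-4.25, 3.4, 11.05, 18.7, 26.35]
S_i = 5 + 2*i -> [5, 7, 9, 11, 13]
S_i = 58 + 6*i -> [58, 64, 70, 76, 82]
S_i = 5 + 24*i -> [5, 29, 53, 77, 101]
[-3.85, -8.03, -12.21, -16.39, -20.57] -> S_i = -3.85 + -4.18*i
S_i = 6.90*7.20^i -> [6.9, 49.68, 357.7, 2575.41, 18542.96]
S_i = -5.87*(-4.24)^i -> [-5.87, 24.89, -105.53, 447.44, -1897.15]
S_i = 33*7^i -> [33, 231, 1617, 11319, 79233]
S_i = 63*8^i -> [63, 504, 4032, 32256, 258048]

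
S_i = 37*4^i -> [37, 148, 592, 2368, 9472]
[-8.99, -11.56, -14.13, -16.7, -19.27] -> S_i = -8.99 + -2.57*i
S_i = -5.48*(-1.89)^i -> [-5.48, 10.36, -19.58, 37.0, -69.92]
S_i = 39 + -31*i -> [39, 8, -23, -54, -85]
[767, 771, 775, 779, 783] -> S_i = 767 + 4*i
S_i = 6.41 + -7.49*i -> [6.41, -1.08, -8.57, -16.06, -23.55]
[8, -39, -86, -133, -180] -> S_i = 8 + -47*i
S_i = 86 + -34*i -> [86, 52, 18, -16, -50]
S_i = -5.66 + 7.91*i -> [-5.66, 2.25, 10.16, 18.07, 25.98]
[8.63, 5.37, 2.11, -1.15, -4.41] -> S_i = 8.63 + -3.26*i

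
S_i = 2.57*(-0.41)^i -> [2.57, -1.05, 0.43, -0.18, 0.07]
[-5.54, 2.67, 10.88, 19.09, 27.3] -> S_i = -5.54 + 8.21*i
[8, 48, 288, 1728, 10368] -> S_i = 8*6^i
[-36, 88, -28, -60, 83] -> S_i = Random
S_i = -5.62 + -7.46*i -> [-5.62, -13.08, -20.54, -28.0, -35.46]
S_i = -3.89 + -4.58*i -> [-3.89, -8.47, -13.05, -17.63, -22.21]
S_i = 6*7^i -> [6, 42, 294, 2058, 14406]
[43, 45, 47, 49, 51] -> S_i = 43 + 2*i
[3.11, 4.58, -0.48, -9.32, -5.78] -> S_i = Random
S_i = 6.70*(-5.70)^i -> [6.7, -38.19, 217.68, -1240.79, 7072.52]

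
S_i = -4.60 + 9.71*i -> [-4.6, 5.11, 14.82, 24.53, 34.24]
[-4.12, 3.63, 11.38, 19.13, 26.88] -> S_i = -4.12 + 7.75*i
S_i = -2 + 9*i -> [-2, 7, 16, 25, 34]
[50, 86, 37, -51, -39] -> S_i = Random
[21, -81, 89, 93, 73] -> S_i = Random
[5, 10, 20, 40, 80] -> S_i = 5*2^i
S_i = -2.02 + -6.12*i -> [-2.02, -8.14, -14.26, -20.38, -26.5]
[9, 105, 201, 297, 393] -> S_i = 9 + 96*i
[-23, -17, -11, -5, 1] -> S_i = -23 + 6*i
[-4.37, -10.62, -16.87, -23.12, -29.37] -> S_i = -4.37 + -6.25*i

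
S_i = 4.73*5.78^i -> [4.73, 27.34, 158.02, 913.37, 5279.25]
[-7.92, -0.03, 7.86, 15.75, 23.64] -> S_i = -7.92 + 7.89*i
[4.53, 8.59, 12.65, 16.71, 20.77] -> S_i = 4.53 + 4.06*i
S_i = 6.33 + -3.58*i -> [6.33, 2.75, -0.83, -4.41, -7.99]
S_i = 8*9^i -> [8, 72, 648, 5832, 52488]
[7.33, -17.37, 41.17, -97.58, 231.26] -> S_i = 7.33*(-2.37)^i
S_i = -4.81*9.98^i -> [-4.81, -48.0, -479.08, -4781.2, -47716.35]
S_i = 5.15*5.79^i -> [5.15, 29.82, 172.65, 999.64, 5787.91]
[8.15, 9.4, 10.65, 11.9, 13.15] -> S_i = 8.15 + 1.25*i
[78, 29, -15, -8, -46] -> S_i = Random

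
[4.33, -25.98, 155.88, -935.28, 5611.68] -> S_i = 4.33*(-6.00)^i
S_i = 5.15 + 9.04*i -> [5.15, 14.19, 23.23, 32.27, 41.31]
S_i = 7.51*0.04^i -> [7.51, 0.3, 0.01, 0.0, 0.0]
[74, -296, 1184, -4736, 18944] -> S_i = 74*-4^i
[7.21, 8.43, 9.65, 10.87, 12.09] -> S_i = 7.21 + 1.22*i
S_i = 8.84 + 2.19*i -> [8.84, 11.03, 13.22, 15.41, 17.6]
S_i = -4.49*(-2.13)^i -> [-4.49, 9.56, -20.37, 43.39, -92.42]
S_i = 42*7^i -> [42, 294, 2058, 14406, 100842]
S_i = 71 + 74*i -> [71, 145, 219, 293, 367]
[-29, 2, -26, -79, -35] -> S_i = Random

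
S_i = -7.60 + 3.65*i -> [-7.6, -3.95, -0.3, 3.35, 7.0]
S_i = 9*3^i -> [9, 27, 81, 243, 729]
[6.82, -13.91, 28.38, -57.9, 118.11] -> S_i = 6.82*(-2.04)^i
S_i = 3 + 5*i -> [3, 8, 13, 18, 23]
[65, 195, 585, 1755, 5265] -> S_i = 65*3^i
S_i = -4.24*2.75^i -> [-4.24, -11.66, -32.07, -88.18, -242.49]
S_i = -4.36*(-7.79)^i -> [-4.36, 33.96, -264.58, 2061.1, -16055.96]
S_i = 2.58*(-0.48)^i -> [2.58, -1.24, 0.59, -0.29, 0.14]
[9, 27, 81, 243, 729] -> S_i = 9*3^i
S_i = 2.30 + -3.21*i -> [2.3, -0.91, -4.12, -7.33, -10.54]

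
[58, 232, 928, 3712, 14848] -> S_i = 58*4^i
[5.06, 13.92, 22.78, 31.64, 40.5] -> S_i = 5.06 + 8.86*i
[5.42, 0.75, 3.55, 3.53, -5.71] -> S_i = Random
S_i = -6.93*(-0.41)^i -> [-6.93, 2.84, -1.16, 0.48, -0.2]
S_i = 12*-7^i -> [12, -84, 588, -4116, 28812]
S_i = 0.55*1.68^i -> [0.55, 0.92, 1.55, 2.61, 4.38]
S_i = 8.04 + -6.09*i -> [8.04, 1.95, -4.14, -10.23, -16.32]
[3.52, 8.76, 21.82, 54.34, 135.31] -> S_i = 3.52*2.49^i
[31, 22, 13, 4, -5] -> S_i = 31 + -9*i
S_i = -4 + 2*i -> [-4, -2, 0, 2, 4]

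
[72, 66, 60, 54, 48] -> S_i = 72 + -6*i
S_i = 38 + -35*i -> [38, 3, -32, -67, -102]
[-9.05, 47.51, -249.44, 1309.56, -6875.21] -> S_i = -9.05*(-5.25)^i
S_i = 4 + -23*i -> [4, -19, -42, -65, -88]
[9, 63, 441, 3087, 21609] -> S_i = 9*7^i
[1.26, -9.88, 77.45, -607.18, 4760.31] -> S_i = 1.26*(-7.84)^i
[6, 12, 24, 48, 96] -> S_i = 6*2^i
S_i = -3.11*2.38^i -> [-3.11, -7.4, -17.62, -41.93, -99.79]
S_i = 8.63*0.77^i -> [8.63, 6.65, 5.12, 3.94, 3.03]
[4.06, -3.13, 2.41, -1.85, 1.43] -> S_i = 4.06*(-0.77)^i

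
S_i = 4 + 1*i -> [4, 5, 6, 7, 8]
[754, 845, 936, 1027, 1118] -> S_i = 754 + 91*i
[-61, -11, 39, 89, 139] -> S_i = -61 + 50*i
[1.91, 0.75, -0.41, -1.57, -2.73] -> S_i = 1.91 + -1.16*i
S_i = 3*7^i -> [3, 21, 147, 1029, 7203]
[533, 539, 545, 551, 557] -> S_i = 533 + 6*i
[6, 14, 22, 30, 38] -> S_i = 6 + 8*i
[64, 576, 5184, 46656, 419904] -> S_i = 64*9^i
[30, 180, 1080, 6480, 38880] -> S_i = 30*6^i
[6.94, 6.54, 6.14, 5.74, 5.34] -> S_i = 6.94 + -0.40*i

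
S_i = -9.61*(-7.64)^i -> [-9.61, 73.42, -560.93, 4285.52, -32741.37]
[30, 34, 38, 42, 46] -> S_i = 30 + 4*i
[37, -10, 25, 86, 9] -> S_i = Random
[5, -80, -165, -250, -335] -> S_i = 5 + -85*i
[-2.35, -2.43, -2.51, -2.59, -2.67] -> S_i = -2.35 + -0.08*i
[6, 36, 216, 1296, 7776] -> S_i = 6*6^i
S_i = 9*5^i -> [9, 45, 225, 1125, 5625]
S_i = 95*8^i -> [95, 760, 6080, 48640, 389120]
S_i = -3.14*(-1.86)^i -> [-3.14, 5.84, -10.86, 20.21, -37.58]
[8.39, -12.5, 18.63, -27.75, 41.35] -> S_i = 8.39*(-1.49)^i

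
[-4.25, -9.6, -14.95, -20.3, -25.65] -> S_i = -4.25 + -5.35*i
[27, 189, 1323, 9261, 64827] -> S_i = 27*7^i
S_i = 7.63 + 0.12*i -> [7.63, 7.75, 7.87, 7.99, 8.11]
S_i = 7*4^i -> [7, 28, 112, 448, 1792]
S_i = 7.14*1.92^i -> [7.14, 13.71, 26.32, 50.54, 97.03]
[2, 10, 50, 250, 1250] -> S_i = 2*5^i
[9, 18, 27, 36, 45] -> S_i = 9 + 9*i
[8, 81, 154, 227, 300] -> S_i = 8 + 73*i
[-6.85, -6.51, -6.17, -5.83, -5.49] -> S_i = -6.85 + 0.34*i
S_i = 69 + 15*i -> [69, 84, 99, 114, 129]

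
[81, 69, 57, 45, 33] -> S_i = 81 + -12*i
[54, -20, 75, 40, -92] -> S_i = Random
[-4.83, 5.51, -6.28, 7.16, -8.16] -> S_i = -4.83*(-1.14)^i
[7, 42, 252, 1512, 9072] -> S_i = 7*6^i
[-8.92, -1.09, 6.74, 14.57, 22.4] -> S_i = -8.92 + 7.83*i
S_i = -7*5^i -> [-7, -35, -175, -875, -4375]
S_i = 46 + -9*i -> [46, 37, 28, 19, 10]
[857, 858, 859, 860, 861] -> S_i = 857 + 1*i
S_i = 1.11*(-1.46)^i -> [1.11, -1.62, 2.37, -3.45, 5.04]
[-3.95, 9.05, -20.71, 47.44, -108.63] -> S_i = -3.95*(-2.29)^i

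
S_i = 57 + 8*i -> [57, 65, 73, 81, 89]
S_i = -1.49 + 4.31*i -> [-1.49, 2.82, 7.13, 11.44, 15.75]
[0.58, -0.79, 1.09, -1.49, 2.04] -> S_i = 0.58*(-1.37)^i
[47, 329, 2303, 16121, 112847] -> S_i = 47*7^i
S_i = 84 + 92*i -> [84, 176, 268, 360, 452]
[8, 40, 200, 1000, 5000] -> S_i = 8*5^i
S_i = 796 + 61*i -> [796, 857, 918, 979, 1040]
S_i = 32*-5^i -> [32, -160, 800, -4000, 20000]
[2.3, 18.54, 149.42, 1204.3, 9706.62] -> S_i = 2.30*8.06^i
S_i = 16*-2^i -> [16, -32, 64, -128, 256]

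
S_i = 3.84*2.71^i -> [3.84, 10.41, 28.2, 76.43, 207.11]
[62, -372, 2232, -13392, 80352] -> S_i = 62*-6^i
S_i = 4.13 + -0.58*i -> [4.13, 3.55, 2.97, 2.39, 1.81]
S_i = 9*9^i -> [9, 81, 729, 6561, 59049]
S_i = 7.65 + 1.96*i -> [7.65, 9.61, 11.57, 13.53, 15.49]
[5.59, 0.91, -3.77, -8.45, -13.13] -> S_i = 5.59 + -4.68*i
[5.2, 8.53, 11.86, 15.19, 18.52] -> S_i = 5.20 + 3.33*i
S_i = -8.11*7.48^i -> [-8.11, -60.66, -453.76, -3394.11, -25387.93]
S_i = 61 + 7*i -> [61, 68, 75, 82, 89]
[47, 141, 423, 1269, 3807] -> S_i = 47*3^i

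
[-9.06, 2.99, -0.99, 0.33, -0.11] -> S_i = -9.06*(-0.33)^i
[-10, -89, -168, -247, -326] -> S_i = -10 + -79*i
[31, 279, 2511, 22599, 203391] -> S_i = 31*9^i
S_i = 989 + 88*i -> [989, 1077, 1165, 1253, 1341]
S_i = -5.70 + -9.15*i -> [-5.7, -14.85, -24.0, -33.15, -42.3]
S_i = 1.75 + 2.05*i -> [1.75, 3.8, 5.85, 7.9, 9.95]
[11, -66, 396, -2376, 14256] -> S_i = 11*-6^i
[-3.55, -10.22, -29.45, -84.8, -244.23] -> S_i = -3.55*2.88^i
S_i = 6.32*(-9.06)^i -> [6.32, -57.26, 518.77, -4700.04, 42582.37]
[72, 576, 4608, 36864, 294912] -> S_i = 72*8^i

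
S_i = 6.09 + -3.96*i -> [6.09, 2.13, -1.83, -5.79, -9.75]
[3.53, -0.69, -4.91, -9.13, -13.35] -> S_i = 3.53 + -4.22*i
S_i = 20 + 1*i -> [20, 21, 22, 23, 24]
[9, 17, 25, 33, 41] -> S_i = 9 + 8*i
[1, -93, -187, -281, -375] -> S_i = 1 + -94*i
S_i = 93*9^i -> [93, 837, 7533, 67797, 610173]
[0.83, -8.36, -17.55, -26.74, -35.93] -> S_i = 0.83 + -9.19*i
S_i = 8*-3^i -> [8, -24, 72, -216, 648]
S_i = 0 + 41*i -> [0, 41, 82, 123, 164]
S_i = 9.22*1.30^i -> [9.22, 11.99, 15.58, 20.26, 26.33]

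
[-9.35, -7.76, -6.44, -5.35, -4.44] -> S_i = -9.35*0.83^i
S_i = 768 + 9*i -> [768, 777, 786, 795, 804]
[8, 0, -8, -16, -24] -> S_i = 8 + -8*i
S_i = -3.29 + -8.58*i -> [-3.29, -11.87, -20.45, -29.03, -37.61]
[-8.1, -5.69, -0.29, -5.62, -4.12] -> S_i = Random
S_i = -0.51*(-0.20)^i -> [-0.51, 0.1, -0.02, 0.0, -0.0]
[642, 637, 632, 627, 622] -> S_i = 642 + -5*i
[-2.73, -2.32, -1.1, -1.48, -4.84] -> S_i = Random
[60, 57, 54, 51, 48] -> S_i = 60 + -3*i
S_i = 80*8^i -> [80, 640, 5120, 40960, 327680]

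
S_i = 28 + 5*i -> [28, 33, 38, 43, 48]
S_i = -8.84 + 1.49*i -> [-8.84, -7.35, -5.86, -4.37, -2.88]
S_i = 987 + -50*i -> [987, 937, 887, 837, 787]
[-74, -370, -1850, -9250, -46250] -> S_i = -74*5^i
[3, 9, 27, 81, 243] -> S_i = 3*3^i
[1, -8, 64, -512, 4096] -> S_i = 1*-8^i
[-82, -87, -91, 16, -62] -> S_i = Random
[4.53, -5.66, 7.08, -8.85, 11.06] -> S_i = 4.53*(-1.25)^i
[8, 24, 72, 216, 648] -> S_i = 8*3^i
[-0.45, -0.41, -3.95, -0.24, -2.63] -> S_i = Random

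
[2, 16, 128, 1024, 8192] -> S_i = 2*8^i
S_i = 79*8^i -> [79, 632, 5056, 40448, 323584]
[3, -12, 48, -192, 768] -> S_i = 3*-4^i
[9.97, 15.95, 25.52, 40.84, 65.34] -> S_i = 9.97*1.60^i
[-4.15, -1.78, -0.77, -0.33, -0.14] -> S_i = -4.15*0.43^i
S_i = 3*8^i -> [3, 24, 192, 1536, 12288]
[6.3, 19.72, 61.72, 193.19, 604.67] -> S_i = 6.30*3.13^i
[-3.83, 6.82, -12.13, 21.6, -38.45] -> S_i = -3.83*(-1.78)^i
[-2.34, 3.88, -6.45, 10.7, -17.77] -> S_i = -2.34*(-1.66)^i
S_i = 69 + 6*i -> [69, 75, 81, 87, 93]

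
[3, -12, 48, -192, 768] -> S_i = 3*-4^i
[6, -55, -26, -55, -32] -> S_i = Random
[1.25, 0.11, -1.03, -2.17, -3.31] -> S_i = 1.25 + -1.14*i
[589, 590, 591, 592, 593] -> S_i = 589 + 1*i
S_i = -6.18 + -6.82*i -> [-6.18, -13.0, -19.82, -26.64, -33.46]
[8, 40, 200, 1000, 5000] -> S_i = 8*5^i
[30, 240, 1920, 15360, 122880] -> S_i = 30*8^i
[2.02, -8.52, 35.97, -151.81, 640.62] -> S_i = 2.02*(-4.22)^i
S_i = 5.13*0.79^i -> [5.13, 4.05, 3.2, 2.53, 2.0]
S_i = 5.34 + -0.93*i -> [5.34, 4.41, 3.48, 2.55, 1.62]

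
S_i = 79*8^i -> [79, 632, 5056, 40448, 323584]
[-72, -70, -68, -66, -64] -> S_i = -72 + 2*i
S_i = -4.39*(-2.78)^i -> [-4.39, 12.2, -33.93, 94.32, -262.21]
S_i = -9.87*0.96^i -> [-9.87, -9.48, -9.1, -8.73, -8.38]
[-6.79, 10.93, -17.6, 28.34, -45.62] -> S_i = -6.79*(-1.61)^i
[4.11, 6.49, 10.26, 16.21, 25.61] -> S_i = 4.11*1.58^i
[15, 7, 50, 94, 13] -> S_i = Random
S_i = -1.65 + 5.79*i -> [-1.65, 4.14, 9.93, 15.72, 21.51]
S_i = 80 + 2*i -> [80, 82, 84, 86, 88]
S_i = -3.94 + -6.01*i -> [-3.94, -9.95, -15.96, -21.97, -27.98]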